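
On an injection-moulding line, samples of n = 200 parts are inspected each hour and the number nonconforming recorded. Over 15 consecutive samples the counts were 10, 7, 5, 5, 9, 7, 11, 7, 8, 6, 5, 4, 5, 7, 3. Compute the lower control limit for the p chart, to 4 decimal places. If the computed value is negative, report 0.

p̄ = Σdᵢ / (k·n) = 99 / (15 × 200) = 0.03300
LCL = p̄ − 3·√(p̄(1−p̄)/n) = 0.03300 − 3 × 0.01263 = -0.00489 → 0 (negative, so LCL = 0)

0.0000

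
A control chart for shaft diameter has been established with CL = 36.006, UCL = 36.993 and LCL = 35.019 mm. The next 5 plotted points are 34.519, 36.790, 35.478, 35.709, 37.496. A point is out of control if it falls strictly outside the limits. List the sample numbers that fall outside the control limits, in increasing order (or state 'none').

Compare each point to [35.019, 36.993]: sample 1 = 34.519 < LCL; sample 5 = 37.496 > UCL.

1, 5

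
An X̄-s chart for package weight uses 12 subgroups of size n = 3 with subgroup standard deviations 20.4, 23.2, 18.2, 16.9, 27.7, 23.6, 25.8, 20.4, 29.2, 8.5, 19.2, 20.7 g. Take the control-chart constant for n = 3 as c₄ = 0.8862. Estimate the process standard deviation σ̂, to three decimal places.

23.866

s̄ = (20.4 + 23.2 + 18.2 + 16.9 + 27.7 + 23.6 + 25.8 + 20.4 + 29.2 + 8.5 + 19.2 + 20.7) / 12 = 21.1500
σ̂ = s̄ / c₄ = 21.1500 / 0.8862 = 23.8659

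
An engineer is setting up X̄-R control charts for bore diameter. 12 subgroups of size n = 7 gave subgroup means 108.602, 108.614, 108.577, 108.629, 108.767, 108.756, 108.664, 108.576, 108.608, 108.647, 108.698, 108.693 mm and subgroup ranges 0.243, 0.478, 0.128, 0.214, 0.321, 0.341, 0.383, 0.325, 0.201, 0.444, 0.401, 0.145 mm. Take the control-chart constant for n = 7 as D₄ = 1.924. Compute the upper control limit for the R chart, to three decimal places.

R̄ = (0.243 + 0.478 + 0.128 + 0.214 + 0.321 + 0.341 + 0.383 + 0.325 + 0.201 + 0.444 + 0.401 + 0.145) / 12 = 3.6240 / 12 = 0.3020
UCL_R = D₄·R̄ = 1.924 × 0.3020 = 0.5810

0.581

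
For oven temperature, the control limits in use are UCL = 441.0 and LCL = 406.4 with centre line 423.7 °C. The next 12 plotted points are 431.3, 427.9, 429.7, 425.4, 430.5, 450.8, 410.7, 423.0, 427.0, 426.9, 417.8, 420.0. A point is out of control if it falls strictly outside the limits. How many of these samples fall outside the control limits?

Compare each point to [406.4, 441.0]: sample 6 = 450.8 > UCL.

1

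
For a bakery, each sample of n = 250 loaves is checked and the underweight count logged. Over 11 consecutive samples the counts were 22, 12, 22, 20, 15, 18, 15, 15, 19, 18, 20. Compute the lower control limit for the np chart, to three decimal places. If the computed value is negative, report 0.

5.614

p̄ = Σdᵢ / (k·n) = 196 / (11 × 250) = 0.07127
LCL = np̄ − 3·√(np̄(1−p̄)) = 17.8182 − 3 × 4.0680 = 5.6143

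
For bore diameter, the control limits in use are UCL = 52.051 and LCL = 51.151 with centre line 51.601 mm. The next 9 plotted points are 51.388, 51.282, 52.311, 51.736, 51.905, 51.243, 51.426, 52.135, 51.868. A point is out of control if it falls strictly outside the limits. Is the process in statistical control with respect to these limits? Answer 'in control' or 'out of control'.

out of control

Compare each point to [51.151, 52.051]: sample 3 = 52.311 > UCL; sample 8 = 52.135 > UCL.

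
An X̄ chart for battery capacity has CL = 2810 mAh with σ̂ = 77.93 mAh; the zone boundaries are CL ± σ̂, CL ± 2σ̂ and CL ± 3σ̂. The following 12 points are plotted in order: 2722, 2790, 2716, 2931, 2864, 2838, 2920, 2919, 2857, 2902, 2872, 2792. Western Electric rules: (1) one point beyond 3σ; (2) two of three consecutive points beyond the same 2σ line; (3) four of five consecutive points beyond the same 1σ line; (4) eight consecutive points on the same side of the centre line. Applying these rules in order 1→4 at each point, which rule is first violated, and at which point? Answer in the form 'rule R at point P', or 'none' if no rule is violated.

Zone of each point (C = within 1σ̂, B = 1σ̂–2σ̂, A = 2σ̂–3σ̂, * = beyond 3σ̂; sign = side of CL): 1:-B, 2:-C, 3:-B, 4:+B, 5:+C, 6:+C, 7:+B, 8:+B, 9:+C, 10:+B, 11:+C, 12:-C
Rule 4 (eight consecutive points on the same side of the centre line) is satisfied at point 11.

rule 4 at point 11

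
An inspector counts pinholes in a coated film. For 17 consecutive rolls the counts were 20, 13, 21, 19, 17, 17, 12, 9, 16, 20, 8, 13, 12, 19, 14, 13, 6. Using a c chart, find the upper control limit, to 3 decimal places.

26.129

c̄ = (20 + 13 + 21 + 19 + 17 + 17 + 12 + 9 + 16 + 20 + 8 + 13 + 12 + 19 + 14 + 13 + 6) / 17 = 249 / 17 = 14.6471
UCL = c̄ + 3√c̄ = 14.6471 + 3 × √14.6471 = 14.6471 + 3 × 3.8271 = 26.1285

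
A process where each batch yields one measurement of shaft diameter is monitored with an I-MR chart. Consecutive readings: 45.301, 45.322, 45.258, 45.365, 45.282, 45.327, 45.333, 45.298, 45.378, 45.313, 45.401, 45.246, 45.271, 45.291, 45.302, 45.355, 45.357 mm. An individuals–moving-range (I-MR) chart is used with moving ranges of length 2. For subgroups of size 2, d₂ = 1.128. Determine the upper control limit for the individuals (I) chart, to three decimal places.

45.461

X̄ = (45.301 + 45.322 + 45.258 + 45.365 + 45.282 + 45.327 + 45.333 + 45.298 + 45.378 + 45.313 + 45.401 + 45.246 + 45.271 + 45.291 + 45.302 + 45.355 + 45.357) / 17 = 45.3176
Moving ranges: 0.021, 0.064, 0.107, 0.083, 0.045, 0.006, 0.035, 0.080, 0.065, 0.088, 0.155, 0.025, 0.020, 0.011, 0.053, 0.002; M̄R̄ = 0.8600 / 16 = 0.0537
UCL = X̄ + 3·M̄R̄/d₂ = 45.3176 + 3 × 0.0537 / 1.128 = 45.4606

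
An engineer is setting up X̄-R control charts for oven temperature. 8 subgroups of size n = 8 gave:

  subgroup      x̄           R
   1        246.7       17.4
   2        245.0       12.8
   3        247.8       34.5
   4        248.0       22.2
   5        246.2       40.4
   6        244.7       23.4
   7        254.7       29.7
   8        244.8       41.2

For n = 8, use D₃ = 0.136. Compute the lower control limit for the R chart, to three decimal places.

R̄ = (17.4 + 12.8 + 34.5 + 22.2 + 40.4 + 23.4 + 29.7 + 41.2) / 8 = 221.6000 / 8 = 27.7000
LCL_R = D₃·R̄ = 0.136 × 27.7000 = 3.7672

3.767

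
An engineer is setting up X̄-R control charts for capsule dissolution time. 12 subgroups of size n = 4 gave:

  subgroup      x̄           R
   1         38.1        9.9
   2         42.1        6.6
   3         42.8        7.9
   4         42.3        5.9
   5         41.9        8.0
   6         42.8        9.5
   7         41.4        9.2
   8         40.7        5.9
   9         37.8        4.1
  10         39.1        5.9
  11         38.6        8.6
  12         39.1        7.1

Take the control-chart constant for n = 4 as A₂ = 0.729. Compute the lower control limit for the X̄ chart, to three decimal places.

X̄̄ = (38.1 + 42.1 + 42.8 + 42.3 + 41.9 + 42.8 + 41.4 + 40.7 + 37.8 + 39.1 + 38.6 + 39.1) / 12 = 486.7000 / 12 = 40.5583
R̄ = (9.9 + 6.6 + 7.9 + 5.9 + 8.0 + 9.5 + 9.2 + 5.9 + 4.1 + 5.9 + 8.6 + 7.1) / 12 = 88.6000 / 12 = 7.3833
LCL = X̄̄ − A₂·R̄ = 40.5583 − 0.729 × 7.3833 = 35.1759

35.176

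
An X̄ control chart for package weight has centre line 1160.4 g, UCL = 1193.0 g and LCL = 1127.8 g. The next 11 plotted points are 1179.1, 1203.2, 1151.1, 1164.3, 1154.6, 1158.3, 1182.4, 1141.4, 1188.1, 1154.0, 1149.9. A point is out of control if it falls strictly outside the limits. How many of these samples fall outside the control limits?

1

Compare each point to [1127.8, 1193.0]: sample 2 = 1203.2 > UCL.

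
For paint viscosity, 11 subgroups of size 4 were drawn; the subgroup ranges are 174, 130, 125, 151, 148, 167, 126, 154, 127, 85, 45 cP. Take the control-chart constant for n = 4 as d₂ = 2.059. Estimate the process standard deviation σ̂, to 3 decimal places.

63.226

R̄ = (174 + 130 + 125 + 151 + 148 + 167 + 126 + 154 + 127 + 85 + 45) / 11 = 130.1818
σ̂ = R̄ / d₂ = 130.1818 / 2.059 = 63.2257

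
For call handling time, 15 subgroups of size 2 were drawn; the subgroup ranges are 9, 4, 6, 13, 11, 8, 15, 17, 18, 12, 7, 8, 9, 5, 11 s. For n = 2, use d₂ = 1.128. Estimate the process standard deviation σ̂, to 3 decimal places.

9.043

R̄ = (9 + 4 + 6 + 13 + 11 + 8 + 15 + 17 + 18 + 12 + 7 + 8 + 9 + 5 + 11) / 15 = 10.2000
σ̂ = R̄ / d₂ = 10.2000 / 1.128 = 9.0426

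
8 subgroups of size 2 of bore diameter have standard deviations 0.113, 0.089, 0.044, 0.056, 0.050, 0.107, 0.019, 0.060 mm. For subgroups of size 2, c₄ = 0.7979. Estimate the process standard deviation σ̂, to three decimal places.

s̄ = (0.113 + 0.089 + 0.044 + 0.056 + 0.050 + 0.107 + 0.019 + 0.060) / 8 = 0.0673
σ̂ = s̄ / c₄ = 0.0673 / 0.7979 = 0.0843

0.084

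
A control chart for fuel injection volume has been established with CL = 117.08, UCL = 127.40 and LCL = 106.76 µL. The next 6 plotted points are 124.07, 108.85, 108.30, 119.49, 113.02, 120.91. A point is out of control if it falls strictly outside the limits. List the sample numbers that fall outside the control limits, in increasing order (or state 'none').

All 6 points lie within [106.76, 127.40].

none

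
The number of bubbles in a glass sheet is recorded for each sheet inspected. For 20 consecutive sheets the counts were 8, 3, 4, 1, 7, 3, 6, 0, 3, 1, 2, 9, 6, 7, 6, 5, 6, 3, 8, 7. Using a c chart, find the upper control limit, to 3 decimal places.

11.288

c̄ = (8 + 3 + 4 + 1 + 7 + 3 + 6 + 0 + 3 + 1 + 2 + 9 + 6 + 7 + 6 + 5 + 6 + 3 + 8 + 7) / 20 = 95 / 20 = 4.7500
UCL = c̄ + 3√c̄ = 4.7500 + 3 × √4.7500 = 4.7500 + 3 × 2.1794 = 11.2883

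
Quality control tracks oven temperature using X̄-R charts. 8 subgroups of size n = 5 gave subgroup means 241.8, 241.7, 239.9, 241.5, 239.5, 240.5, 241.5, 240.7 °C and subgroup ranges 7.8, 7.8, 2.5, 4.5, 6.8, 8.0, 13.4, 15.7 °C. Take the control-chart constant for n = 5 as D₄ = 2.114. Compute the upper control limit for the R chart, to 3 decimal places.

17.573

R̄ = (7.8 + 7.8 + 2.5 + 4.5 + 6.8 + 8.0 + 13.4 + 15.7) / 8 = 66.5000 / 8 = 8.3125
UCL_R = D₄·R̄ = 2.114 × 8.3125 = 17.5726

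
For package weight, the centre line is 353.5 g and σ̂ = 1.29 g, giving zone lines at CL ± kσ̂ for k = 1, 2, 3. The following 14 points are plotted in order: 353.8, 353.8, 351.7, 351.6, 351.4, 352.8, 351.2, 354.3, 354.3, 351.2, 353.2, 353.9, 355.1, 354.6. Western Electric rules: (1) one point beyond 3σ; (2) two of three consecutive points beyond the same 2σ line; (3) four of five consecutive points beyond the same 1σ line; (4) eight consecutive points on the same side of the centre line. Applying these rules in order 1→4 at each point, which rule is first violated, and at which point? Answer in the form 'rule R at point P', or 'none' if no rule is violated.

rule 3 at point 7

Zone of each point (C = within 1σ̂, B = 1σ̂–2σ̂, A = 2σ̂–3σ̂, * = beyond 3σ̂; sign = side of CL): 1:+C, 2:+C, 3:-B, 4:-B, 5:-B, 6:-C, 7:-B, 8:+C, 9:+C, 10:-B, 11:-C, 12:+C, 13:+B, 14:+C
Rule 3 (four of five consecutive points beyond the same 1σ limit) is satisfied at point 7.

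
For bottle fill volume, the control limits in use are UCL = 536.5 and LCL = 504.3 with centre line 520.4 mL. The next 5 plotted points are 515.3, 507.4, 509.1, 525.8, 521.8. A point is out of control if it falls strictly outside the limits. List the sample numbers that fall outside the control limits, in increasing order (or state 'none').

none

All 5 points lie within [504.3, 536.5].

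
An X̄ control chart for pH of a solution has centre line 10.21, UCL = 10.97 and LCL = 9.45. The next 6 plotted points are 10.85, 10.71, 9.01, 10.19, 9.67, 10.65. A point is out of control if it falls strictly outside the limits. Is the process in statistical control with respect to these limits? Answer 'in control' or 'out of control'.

Compare each point to [9.45, 10.97]: sample 3 = 9.01 < LCL.

out of control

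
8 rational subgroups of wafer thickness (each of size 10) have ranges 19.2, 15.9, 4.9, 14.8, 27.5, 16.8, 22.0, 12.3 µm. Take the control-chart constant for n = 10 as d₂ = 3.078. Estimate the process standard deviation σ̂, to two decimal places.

5.42

R̄ = (19.2 + 15.9 + 4.9 + 14.8 + 27.5 + 16.8 + 22.0 + 12.3) / 8 = 16.6750
σ̂ = R̄ / d₂ = 16.6750 / 3.078 = 5.4175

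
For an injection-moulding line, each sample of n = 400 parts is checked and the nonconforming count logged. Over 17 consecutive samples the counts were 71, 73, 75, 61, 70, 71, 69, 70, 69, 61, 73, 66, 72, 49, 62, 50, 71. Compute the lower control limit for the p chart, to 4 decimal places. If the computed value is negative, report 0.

p̄ = Σdᵢ / (k·n) = 1133 / (17 × 400) = 0.16662
LCL = p̄ − 3·√(p̄(1−p̄)/n) = 0.16662 − 3 × 0.01863 = 0.11072

0.1107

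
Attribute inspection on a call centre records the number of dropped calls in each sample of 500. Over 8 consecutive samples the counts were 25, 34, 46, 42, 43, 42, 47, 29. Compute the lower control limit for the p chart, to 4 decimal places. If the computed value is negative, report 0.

p̄ = Σdᵢ / (k·n) = 308 / (8 × 500) = 0.07700
LCL = p̄ − 3·√(p̄(1−p̄)/n) = 0.07700 − 3 × 0.01192 = 0.04123

0.0412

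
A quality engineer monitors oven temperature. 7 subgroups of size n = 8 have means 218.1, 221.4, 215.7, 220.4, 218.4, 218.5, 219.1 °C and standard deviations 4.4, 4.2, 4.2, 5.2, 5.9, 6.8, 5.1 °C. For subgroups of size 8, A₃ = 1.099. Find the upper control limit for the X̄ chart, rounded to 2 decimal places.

224.42

X̄̄ = (218.1 + 221.4 + 215.7 + 220.4 + 218.4 + 218.5 + 219.1) / 7 = 218.8000
s̄ = (4.4 + 4.2 + 4.2 + 5.2 + 5.9 + 6.8 + 5.1) / 7 = 5.1143
UCL = X̄̄ + A₃·s̄ = 218.8000 + 1.099 × 5.1143 = 224.4206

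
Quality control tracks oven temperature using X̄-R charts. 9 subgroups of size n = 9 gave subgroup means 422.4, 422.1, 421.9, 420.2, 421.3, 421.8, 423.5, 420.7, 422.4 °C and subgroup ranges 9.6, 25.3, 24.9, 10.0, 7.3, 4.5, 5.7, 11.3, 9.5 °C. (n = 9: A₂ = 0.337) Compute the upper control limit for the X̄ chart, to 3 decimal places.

425.859

X̄̄ = (422.4 + 422.1 + 421.9 + 420.2 + 421.3 + 421.8 + 423.5 + 420.7 + 422.4) / 9 = 3796.3000 / 9 = 421.8111
R̄ = (9.6 + 25.3 + 24.9 + 10.0 + 7.3 + 4.5 + 5.7 + 11.3 + 9.5) / 9 = 108.1000 / 9 = 12.0111
UCL = X̄̄ + A₂·R̄ = 421.8111 + 0.337 × 12.0111 = 425.8589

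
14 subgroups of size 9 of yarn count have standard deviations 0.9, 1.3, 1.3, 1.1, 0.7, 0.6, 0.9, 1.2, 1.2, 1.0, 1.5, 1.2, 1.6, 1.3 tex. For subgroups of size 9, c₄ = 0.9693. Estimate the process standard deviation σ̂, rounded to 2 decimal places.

1.16

s̄ = (0.9 + 1.3 + 1.3 + 1.1 + 0.7 + 0.6 + 0.9 + 1.2 + 1.2 + 1.0 + 1.5 + 1.2 + 1.6 + 1.3) / 14 = 1.1286
σ̂ = s̄ / c₄ = 1.1286 / 0.9693 = 1.1643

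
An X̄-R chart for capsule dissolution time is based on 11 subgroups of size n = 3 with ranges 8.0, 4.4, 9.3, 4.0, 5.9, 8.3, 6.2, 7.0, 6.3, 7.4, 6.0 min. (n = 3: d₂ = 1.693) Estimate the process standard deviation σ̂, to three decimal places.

R̄ = (8.0 + 4.4 + 9.3 + 4.0 + 5.9 + 8.3 + 6.2 + 7.0 + 6.3 + 7.4 + 6.0) / 11 = 6.6182
σ̂ = R̄ / d₂ = 6.6182 / 1.693 = 3.9091

3.909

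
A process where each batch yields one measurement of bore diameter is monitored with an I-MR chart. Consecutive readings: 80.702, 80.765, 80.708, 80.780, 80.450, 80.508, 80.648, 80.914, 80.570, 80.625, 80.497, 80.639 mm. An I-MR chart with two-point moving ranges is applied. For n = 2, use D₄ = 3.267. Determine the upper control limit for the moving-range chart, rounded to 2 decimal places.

Moving ranges: 0.063, 0.057, 0.072, 0.330, 0.058, 0.140, 0.266, 0.344, 0.055, 0.128, 0.142; M̄R̄ = 1.6550 / 11 = 0.1505
UCL_MR = D₄·M̄R̄ = 3.267 × 0.1505 = 0.4915

0.49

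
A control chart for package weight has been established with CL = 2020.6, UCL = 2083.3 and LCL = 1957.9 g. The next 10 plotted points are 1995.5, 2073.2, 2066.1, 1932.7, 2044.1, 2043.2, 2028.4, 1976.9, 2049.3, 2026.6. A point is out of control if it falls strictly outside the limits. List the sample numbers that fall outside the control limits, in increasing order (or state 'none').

4

Compare each point to [1957.9, 2083.3]: sample 4 = 1932.7 < LCL.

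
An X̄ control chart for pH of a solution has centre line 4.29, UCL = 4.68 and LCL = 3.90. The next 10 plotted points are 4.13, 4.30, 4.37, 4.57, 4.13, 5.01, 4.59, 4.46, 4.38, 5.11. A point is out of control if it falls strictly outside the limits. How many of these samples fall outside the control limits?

2

Compare each point to [3.90, 4.68]: sample 6 = 5.01 > UCL; sample 10 = 5.11 > UCL.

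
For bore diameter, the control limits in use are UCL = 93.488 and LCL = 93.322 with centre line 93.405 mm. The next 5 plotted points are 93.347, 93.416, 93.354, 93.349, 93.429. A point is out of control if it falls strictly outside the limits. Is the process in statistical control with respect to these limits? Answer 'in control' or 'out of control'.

All 5 points lie within [93.322, 93.488].

in control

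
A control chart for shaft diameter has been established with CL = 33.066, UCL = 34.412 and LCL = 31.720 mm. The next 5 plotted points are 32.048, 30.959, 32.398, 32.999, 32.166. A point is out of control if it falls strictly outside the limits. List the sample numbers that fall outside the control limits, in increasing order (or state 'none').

2

Compare each point to [31.720, 34.412]: sample 2 = 30.959 < LCL.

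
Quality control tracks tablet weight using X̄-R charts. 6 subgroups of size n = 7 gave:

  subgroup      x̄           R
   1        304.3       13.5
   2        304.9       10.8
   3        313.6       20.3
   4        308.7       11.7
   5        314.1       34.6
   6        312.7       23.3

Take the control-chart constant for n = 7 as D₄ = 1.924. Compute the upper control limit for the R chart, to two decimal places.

R̄ = (13.5 + 10.8 + 20.3 + 11.7 + 34.6 + 23.3) / 6 = 114.2000 / 6 = 19.0333
UCL_R = D₄·R̄ = 1.924 × 19.0333 = 36.6201

36.62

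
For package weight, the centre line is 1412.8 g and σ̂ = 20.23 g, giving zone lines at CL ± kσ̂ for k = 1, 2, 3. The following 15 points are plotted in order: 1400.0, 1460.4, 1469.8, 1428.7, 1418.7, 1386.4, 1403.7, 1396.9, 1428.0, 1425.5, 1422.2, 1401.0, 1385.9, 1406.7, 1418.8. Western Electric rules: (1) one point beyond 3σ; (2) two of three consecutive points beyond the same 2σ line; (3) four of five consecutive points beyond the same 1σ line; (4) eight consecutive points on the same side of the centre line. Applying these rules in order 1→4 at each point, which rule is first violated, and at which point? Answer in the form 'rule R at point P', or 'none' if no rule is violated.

rule 2 at point 3

Zone of each point (C = within 1σ̂, B = 1σ̂–2σ̂, A = 2σ̂–3σ̂, * = beyond 3σ̂; sign = side of CL): 1:-C, 2:+A, 3:+A, 4:+C, 5:+C, 6:-B, 7:-C, 8:-C, 9:+C, 10:+C, 11:+C, 12:-C, 13:-B, 14:-C, 15:+C
Rule 2 (two of three consecutive points beyond the same 2σ limit) is satisfied at point 3.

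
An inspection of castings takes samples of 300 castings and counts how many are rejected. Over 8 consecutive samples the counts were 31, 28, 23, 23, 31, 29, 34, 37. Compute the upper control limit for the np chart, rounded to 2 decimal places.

p̄ = Σdᵢ / (k·n) = 236 / (8 × 300) = 0.09833
UCL = np̄ + 3·√(np̄(1−p̄)) = 29.5000 + 3 × √(29.5000×0.90167) = 29.5000 + 3 × 5.1574 = 44.9723

44.97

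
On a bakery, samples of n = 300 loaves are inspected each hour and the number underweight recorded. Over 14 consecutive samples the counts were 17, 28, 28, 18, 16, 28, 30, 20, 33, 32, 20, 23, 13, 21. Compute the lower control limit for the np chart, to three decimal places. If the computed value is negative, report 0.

p̄ = Σdᵢ / (k·n) = 327 / (14 × 300) = 0.07786
LCL = np̄ − 3·√(np̄(1−p̄)) = 23.3571 − 3 × 4.6410 = 9.4342

9.434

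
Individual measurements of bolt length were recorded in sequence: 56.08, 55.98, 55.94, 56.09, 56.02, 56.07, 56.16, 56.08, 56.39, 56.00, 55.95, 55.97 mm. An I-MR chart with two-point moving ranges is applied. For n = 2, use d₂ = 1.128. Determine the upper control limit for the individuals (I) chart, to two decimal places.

X̄ = (56.08 + 55.98 + 55.94 + 56.09 + 56.02 + 56.07 + 56.16 + 56.08 + 56.39 + 56.00 + 55.95 + 55.97) / 12 = 56.0608
Moving ranges: 0.10, 0.04, 0.15, 0.07, 0.05, 0.09, 0.08, 0.31, 0.39, 0.05, 0.02; M̄R̄ = 1.3500 / 11 = 0.1227
UCL = X̄ + 3·M̄R̄/d₂ = 56.0608 + 3 × 0.1227 / 1.128 = 56.3872

56.39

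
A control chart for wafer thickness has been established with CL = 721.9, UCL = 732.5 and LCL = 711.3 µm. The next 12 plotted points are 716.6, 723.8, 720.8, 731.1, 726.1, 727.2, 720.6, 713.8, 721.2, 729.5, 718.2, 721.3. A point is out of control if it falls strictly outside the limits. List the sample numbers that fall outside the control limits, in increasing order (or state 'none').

none

All 12 points lie within [711.3, 732.5].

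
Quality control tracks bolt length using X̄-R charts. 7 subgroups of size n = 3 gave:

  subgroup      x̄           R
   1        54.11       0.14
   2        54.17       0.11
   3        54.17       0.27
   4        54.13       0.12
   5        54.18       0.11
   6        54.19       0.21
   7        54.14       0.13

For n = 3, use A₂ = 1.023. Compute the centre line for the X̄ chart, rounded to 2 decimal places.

54.16

X̄̄ = (54.11 + 54.17 + 54.17 + 54.13 + 54.18 + 54.19 + 54.14) / 7 = 379.0900 / 7 = 54.1557
CL = X̄̄ = 54.1557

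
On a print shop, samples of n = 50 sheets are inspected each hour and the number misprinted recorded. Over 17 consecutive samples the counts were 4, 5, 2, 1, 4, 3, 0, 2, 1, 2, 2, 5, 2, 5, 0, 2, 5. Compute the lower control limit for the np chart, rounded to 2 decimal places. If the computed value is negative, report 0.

p̄ = Σdᵢ / (k·n) = 45 / (17 × 50) = 0.05294
LCL = np̄ − 3·√(np̄(1−p̄)) = 2.6471 − 3 × 1.5833 = -2.1029 → 0 (negative, so LCL = 0)

0.00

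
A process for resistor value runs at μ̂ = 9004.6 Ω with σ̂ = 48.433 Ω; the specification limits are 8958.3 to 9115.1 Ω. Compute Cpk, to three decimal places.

0.319

Cpu = (USL − μ̂) / (3σ̂) = (9115.1 − 9004.6) / (3 × 48.433) = 0.7605; Cpl = (μ̂ − LSL) / (3σ̂) = (9004.6 − 8958.3) / (3 × 48.433) = 0.3187; Cpk = min(Cpu, Cpl) = 0.3187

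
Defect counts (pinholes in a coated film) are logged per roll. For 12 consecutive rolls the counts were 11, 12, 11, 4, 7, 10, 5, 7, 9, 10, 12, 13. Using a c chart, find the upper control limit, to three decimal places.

c̄ = (11 + 12 + 11 + 4 + 7 + 10 + 5 + 7 + 9 + 10 + 12 + 13) / 12 = 111 / 12 = 9.2500
UCL = c̄ + 3√c̄ = 9.2500 + 3 × √9.2500 = 9.2500 + 3 × 3.0414 = 18.3741

18.374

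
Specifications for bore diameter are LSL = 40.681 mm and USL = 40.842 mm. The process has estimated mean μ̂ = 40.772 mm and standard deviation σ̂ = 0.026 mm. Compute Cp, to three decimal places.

Cp = (USL − LSL) / (6σ̂) = (40.842 − 40.681) / (6 × 0.026) = 0.1610 / 0.1560 = 1.0321

1.032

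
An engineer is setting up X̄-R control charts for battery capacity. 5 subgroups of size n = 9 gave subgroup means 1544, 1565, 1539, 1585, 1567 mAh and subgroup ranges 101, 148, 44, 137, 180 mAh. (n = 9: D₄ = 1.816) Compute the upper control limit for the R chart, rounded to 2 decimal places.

R̄ = (101 + 148 + 44 + 137 + 180) / 5 = 610.0000 / 5 = 122.0000
UCL_R = D₄·R̄ = 1.816 × 122.0000 = 221.5520

221.55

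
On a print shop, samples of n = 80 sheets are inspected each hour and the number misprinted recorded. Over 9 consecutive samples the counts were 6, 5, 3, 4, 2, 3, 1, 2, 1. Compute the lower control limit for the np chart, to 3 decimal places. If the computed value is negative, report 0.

0.000

p̄ = Σdᵢ / (k·n) = 27 / (9 × 80) = 0.03750
LCL = np̄ − 3·√(np̄(1−p̄)) = 3.0000 − 3 × 1.6993 = -2.0978 → 0 (negative, so LCL = 0)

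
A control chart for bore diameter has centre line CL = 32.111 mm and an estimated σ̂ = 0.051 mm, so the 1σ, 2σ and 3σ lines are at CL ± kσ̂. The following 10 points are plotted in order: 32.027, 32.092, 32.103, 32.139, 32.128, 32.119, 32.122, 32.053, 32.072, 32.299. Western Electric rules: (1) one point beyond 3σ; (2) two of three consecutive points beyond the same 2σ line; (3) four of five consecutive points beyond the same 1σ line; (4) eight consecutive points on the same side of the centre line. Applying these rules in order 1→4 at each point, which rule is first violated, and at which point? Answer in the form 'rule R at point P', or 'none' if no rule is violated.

Zone of each point (C = within 1σ̂, B = 1σ̂–2σ̂, A = 2σ̂–3σ̂, * = beyond 3σ̂; sign = side of CL): 1:-B, 2:-C, 3:-C, 4:+C, 5:+C, 6:+C, 7:+C, 8:-B, 9:-C, 10:+*
Rule 1 (one point beyond the 3σ limits) is satisfied at point 10.

rule 1 at point 10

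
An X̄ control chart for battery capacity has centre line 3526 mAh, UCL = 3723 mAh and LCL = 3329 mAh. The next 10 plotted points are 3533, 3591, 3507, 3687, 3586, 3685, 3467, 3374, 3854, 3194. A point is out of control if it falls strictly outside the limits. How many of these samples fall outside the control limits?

2

Compare each point to [3329, 3723]: sample 9 = 3854 > UCL; sample 10 = 3194 < LCL.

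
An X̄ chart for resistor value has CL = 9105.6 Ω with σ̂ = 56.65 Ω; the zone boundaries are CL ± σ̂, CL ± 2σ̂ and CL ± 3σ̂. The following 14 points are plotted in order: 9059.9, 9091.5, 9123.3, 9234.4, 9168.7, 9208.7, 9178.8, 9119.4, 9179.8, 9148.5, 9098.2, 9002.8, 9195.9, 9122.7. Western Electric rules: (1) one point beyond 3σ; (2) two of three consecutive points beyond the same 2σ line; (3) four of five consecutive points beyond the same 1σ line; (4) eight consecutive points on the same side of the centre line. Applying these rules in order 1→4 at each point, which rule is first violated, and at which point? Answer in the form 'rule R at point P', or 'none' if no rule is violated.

Zone of each point (C = within 1σ̂, B = 1σ̂–2σ̂, A = 2σ̂–3σ̂, * = beyond 3σ̂; sign = side of CL): 1:-C, 2:-C, 3:+C, 4:+A, 5:+B, 6:+B, 7:+B, 8:+C, 9:+B, 10:+C, 11:-C, 12:-B, 13:+B, 14:+C
Rule 3 (four of five consecutive points beyond the same 1σ limit) is satisfied at point 7.

rule 3 at point 7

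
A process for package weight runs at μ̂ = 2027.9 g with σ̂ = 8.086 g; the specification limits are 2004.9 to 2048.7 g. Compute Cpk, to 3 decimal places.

Cpu = (USL − μ̂) / (3σ̂) = (2048.7 − 2027.9) / (3 × 8.086) = 0.8574; Cpl = (μ̂ − LSL) / (3σ̂) = (2027.9 − 2004.9) / (3 × 8.086) = 0.9481; Cpk = min(Cpu, Cpl) = 0.8574

0.857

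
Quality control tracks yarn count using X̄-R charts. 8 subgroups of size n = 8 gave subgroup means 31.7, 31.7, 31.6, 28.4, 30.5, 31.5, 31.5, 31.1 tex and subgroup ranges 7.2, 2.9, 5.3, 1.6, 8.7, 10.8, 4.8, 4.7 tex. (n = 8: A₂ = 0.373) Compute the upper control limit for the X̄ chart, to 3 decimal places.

X̄̄ = (31.7 + 31.7 + 31.6 + 28.4 + 30.5 + 31.5 + 31.5 + 31.1) / 8 = 248.0000 / 8 = 31.0000
R̄ = (7.2 + 2.9 + 5.3 + 1.6 + 8.7 + 10.8 + 4.8 + 4.7) / 8 = 46.0000 / 8 = 5.7500
UCL = X̄̄ + A₂·R̄ = 31.0000 + 0.373 × 5.7500 = 33.1448

33.145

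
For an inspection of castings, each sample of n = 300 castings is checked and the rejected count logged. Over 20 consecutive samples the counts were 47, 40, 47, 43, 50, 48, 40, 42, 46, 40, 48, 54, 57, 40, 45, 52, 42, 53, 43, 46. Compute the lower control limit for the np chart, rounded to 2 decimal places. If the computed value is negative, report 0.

p̄ = Σdᵢ / (k·n) = 923 / (20 × 300) = 0.15383
LCL = np̄ − 3·√(np̄(1−p̄)) = 46.1500 − 3 × 6.2490 = 27.4029

27.40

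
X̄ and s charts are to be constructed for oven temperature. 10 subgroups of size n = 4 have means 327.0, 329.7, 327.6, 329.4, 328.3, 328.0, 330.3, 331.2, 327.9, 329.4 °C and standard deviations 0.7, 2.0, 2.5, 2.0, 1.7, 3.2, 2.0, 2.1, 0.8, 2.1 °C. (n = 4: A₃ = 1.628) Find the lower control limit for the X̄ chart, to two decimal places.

X̄̄ = (327.0 + 329.7 + 327.6 + 329.4 + 328.3 + 328.0 + 330.3 + 331.2 + 327.9 + 329.4) / 10 = 328.8800
s̄ = (0.7 + 2.0 + 2.5 + 2.0 + 1.7 + 3.2 + 2.0 + 2.1 + 0.8 + 2.1) / 10 = 1.9100
LCL = X̄̄ − A₃·s̄ = 328.8800 − 1.628 × 1.9100 = 325.7705

325.77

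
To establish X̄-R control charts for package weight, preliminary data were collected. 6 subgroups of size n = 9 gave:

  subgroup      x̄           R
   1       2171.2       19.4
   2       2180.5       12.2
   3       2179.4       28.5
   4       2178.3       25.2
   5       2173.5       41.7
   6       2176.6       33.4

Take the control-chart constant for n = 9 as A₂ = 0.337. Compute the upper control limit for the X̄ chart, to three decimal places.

2185.592

X̄̄ = (2171.2 + 2180.5 + 2179.4 + 2178.3 + 2173.5 + 2176.6) / 6 = 13059.5000 / 6 = 2176.5833
R̄ = (19.4 + 12.2 + 28.5 + 25.2 + 41.7 + 33.4) / 6 = 160.4000 / 6 = 26.7333
UCL = X̄̄ + A₂·R̄ = 2176.5833 + 0.337 × 26.7333 = 2185.5925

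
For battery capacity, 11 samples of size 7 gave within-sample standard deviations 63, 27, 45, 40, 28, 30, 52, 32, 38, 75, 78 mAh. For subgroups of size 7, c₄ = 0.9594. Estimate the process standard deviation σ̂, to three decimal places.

s̄ = (63 + 27 + 45 + 40 + 28 + 30 + 52 + 32 + 38 + 75 + 78) / 11 = 46.1818
σ̂ = s̄ / c₄ = 46.1818 / 0.9594 = 48.1361

48.136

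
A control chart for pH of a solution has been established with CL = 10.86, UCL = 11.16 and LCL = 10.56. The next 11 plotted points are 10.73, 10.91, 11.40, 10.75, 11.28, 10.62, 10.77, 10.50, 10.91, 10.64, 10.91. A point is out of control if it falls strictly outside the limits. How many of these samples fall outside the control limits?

3

Compare each point to [10.56, 11.16]: sample 3 = 11.40 > UCL; sample 5 = 11.28 > UCL; sample 8 = 10.50 < LCL.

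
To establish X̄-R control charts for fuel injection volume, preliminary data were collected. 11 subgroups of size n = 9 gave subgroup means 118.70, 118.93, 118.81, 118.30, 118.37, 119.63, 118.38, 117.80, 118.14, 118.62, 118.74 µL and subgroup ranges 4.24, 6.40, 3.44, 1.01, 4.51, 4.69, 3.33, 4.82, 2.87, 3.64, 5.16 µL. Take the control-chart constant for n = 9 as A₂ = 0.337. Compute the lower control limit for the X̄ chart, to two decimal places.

117.23

X̄̄ = (118.70 + 118.93 + 118.81 + 118.30 + 118.37 + 119.63 + 118.38 + 117.80 + 118.14 + 118.62 + 118.74) / 11 = 1304.4200 / 11 = 118.5836
R̄ = (4.24 + 6.40 + 3.44 + 1.01 + 4.51 + 4.69 + 3.33 + 4.82 + 2.87 + 3.64 + 5.16) / 11 = 44.1100 / 11 = 4.0100
LCL = X̄̄ − A₂·R̄ = 118.5836 − 0.337 × 4.0100 = 117.2323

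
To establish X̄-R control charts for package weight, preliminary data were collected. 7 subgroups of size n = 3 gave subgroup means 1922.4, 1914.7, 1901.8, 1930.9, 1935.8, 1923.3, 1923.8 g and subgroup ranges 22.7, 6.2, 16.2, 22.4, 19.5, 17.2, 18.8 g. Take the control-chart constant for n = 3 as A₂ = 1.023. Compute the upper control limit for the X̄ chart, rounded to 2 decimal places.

1939.79

X̄̄ = (1922.4 + 1914.7 + 1901.8 + 1930.9 + 1935.8 + 1923.3 + 1923.8) / 7 = 13452.7000 / 7 = 1921.8143
R̄ = (22.7 + 6.2 + 16.2 + 22.4 + 19.5 + 17.2 + 18.8) / 7 = 123.0000 / 7 = 17.5714
UCL = X̄̄ + A₂·R̄ = 1921.8143 + 1.023 × 17.5714 = 1939.7899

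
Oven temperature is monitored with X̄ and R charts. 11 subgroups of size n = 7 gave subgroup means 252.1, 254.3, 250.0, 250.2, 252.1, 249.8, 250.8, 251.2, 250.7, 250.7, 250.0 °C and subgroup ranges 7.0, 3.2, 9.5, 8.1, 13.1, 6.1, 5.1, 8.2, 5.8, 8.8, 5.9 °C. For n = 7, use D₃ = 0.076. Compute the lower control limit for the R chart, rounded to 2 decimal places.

R̄ = (7.0 + 3.2 + 9.5 + 8.1 + 13.1 + 6.1 + 5.1 + 8.2 + 5.8 + 8.8 + 5.9) / 11 = 80.8000 / 11 = 7.3455
LCL_R = D₃·R̄ = 0.076 × 7.3455 = 0.5583

0.56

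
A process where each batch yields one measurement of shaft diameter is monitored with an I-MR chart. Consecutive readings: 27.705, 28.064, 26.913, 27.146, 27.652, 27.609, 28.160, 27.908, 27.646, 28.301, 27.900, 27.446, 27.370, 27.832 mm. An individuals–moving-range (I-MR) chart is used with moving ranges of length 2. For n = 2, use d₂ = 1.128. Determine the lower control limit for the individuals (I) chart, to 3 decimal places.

X̄ = (27.705 + 28.064 + 26.913 + 27.146 + 27.652 + 27.609 + 28.160 + 27.908 + 27.646 + 28.301 + 27.900 + 27.446 + 27.370 + 27.832) / 14 = 27.6894
Moving ranges: 0.359, 1.151, 0.233, 0.506, 0.043, 0.551, 0.252, 0.262, 0.655, 0.401, 0.454, 0.076, 0.462; M̄R̄ = 5.4050 / 13 = 0.4158
LCL = X̄ − 3·M̄R̄/d₂ = 27.6894 − 3 × 0.4158 / 1.128 = 26.5837

26.584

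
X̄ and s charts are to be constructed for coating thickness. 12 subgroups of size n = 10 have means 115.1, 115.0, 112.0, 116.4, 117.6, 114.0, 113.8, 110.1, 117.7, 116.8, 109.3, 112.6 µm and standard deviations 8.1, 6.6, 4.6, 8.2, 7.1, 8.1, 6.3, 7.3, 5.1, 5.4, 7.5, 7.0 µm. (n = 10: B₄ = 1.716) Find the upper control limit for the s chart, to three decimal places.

11.626

s̄ = (8.1 + 6.6 + 4.6 + 8.2 + 7.1 + 8.1 + 6.3 + 7.3 + 5.1 + 5.4 + 7.5 + 7.0) / 12 = 6.7750
UCL_s = B₄·s̄ = 1.716 × 6.7750 = 11.6259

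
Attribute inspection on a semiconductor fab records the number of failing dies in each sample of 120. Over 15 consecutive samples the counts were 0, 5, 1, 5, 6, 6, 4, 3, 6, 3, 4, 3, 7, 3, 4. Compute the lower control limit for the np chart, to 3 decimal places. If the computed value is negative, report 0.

0.000

p̄ = Σdᵢ / (k·n) = 60 / (15 × 120) = 0.03333
LCL = np̄ − 3·√(np̄(1−p̄)) = 4.0000 − 3 × 1.9664 = -1.8992 → 0 (negative, so LCL = 0)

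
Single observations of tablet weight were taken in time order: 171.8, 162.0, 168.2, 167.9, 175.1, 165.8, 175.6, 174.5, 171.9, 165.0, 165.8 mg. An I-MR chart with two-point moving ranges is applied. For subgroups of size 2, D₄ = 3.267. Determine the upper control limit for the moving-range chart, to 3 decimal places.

Moving ranges: 9.8, 6.2, 0.3, 7.2, 9.3, 9.8, 1.1, 2.6, 6.9, 0.8; M̄R̄ = 54.0000 / 10 = 5.4000
UCL_MR = D₄·M̄R̄ = 3.267 × 5.4000 = 17.6418

17.642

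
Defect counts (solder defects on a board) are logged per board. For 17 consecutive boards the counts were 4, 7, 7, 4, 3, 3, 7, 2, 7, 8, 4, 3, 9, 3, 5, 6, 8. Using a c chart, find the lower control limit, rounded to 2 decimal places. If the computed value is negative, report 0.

0.00

c̄ = (4 + 7 + 7 + 4 + 3 + 3 + 7 + 2 + 7 + 8 + 4 + 3 + 9 + 3 + 5 + 6 + 8) / 17 = 90 / 17 = 5.2941
LCL = c̄ − 3√c̄ = 5.2941 − 3 × 2.3009 = -1.6086 → 0 (cannot be negative)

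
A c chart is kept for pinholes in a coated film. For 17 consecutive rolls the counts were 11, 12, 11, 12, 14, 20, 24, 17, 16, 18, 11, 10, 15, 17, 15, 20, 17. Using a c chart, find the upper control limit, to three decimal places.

27.026

c̄ = (11 + 12 + 11 + 12 + 14 + 20 + 24 + 17 + 16 + 18 + 11 + 10 + 15 + 17 + 15 + 20 + 17) / 17 = 260 / 17 = 15.2941
UCL = c̄ + 3√c̄ = 15.2941 + 3 × √15.2941 = 15.2941 + 3 × 3.9108 = 27.0264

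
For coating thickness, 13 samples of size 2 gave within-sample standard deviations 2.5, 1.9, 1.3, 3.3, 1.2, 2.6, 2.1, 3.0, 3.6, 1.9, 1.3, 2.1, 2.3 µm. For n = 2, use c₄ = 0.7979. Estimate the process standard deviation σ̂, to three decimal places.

s̄ = (2.5 + 1.9 + 1.3 + 3.3 + 1.2 + 2.6 + 2.1 + 3.0 + 3.6 + 1.9 + 1.3 + 2.1 + 2.3) / 13 = 2.2385
σ̂ = s̄ / c₄ = 2.2385 / 0.7979 = 2.8054

2.805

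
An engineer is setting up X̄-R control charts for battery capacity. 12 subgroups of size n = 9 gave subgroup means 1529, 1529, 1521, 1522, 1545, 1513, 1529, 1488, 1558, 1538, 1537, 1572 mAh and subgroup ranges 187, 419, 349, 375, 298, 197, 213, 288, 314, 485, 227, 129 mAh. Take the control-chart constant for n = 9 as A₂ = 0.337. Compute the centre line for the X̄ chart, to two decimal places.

X̄̄ = (1529 + 1529 + 1521 + 1522 + 1545 + 1513 + 1529 + 1488 + 1558 + 1538 + 1537 + 1572) / 12 = 18381.0000 / 12 = 1531.7500
CL = X̄̄ = 1531.7500

1531.75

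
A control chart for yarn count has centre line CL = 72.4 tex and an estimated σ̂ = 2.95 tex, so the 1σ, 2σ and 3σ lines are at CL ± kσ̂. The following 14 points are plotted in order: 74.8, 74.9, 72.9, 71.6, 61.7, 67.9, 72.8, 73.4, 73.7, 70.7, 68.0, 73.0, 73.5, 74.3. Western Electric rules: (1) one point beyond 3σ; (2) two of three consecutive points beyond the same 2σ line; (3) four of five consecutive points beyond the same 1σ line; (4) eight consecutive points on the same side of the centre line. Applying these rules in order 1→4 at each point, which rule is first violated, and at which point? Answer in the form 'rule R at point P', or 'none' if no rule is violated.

rule 1 at point 5

Zone of each point (C = within 1σ̂, B = 1σ̂–2σ̂, A = 2σ̂–3σ̂, * = beyond 3σ̂; sign = side of CL): 1:+C, 2:+C, 3:+C, 4:-C, 5:-*, 6:-B, 7:+C, 8:+C, 9:+C, 10:-C, 11:-B, 12:+C, 13:+C, 14:+C
Rule 1 (one point beyond the 3σ limits) is satisfied at point 5.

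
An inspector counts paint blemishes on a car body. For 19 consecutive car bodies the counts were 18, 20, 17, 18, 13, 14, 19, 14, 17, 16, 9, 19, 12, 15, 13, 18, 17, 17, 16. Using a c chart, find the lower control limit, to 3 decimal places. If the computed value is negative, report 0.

3.934

c̄ = (18 + 20 + 17 + 18 + 13 + 14 + 19 + 14 + 17 + 16 + 9 + 19 + 12 + 15 + 13 + 18 + 17 + 17 + 16) / 19 = 302 / 19 = 15.8947
LCL = c̄ − 3√c̄ = 15.8947 − 3 × 3.9868 = 3.9343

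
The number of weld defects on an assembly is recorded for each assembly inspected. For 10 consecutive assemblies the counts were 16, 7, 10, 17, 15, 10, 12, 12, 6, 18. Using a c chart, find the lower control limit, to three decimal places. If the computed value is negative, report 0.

c̄ = (16 + 7 + 10 + 17 + 15 + 10 + 12 + 12 + 6 + 18) / 10 = 123 / 10 = 12.3000
LCL = c̄ − 3√c̄ = 12.3000 − 3 × 3.5071 = 1.7786

1.779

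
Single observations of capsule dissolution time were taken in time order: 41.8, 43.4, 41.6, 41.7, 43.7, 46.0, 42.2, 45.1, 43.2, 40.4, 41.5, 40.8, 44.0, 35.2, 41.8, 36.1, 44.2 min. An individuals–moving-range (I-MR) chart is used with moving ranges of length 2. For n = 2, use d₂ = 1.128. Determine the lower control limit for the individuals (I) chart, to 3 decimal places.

X̄ = (41.8 + 43.4 + 41.6 + 41.7 + 43.7 + 46.0 + 42.2 + 45.1 + 43.2 + 40.4 + 41.5 + 40.8 + 44.0 + 35.2 + 41.8 + 36.1 + 44.2) / 17 = 41.9235
Moving ranges: 1.6, 1.8, 0.1, 2.0, 2.3, 3.8, 2.9, 1.9, 2.8, 1.1, 0.7, 3.2, 8.8, 6.6, 5.7, 8.1; M̄R̄ = 53.4000 / 16 = 3.3375
LCL = X̄ − 3·M̄R̄/d₂ = 41.9235 − 3 × 3.3375 / 1.128 = 33.0472

33.047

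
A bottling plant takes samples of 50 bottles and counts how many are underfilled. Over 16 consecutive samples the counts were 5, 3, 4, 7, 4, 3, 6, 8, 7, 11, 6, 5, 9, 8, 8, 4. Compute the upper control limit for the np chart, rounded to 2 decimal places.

p̄ = Σdᵢ / (k·n) = 98 / (16 × 50) = 0.12250
UCL = np̄ + 3·√(np̄(1−p̄)) = 6.1250 + 3 × √(6.1250×0.87750) = 6.1250 + 3 × 2.3183 = 13.0800

13.08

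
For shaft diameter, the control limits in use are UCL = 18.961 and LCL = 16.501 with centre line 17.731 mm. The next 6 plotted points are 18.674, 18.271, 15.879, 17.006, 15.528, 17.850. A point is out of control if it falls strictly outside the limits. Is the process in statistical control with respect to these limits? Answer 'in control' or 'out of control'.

out of control

Compare each point to [16.501, 18.961]: sample 3 = 15.879 < LCL; sample 5 = 15.528 < LCL.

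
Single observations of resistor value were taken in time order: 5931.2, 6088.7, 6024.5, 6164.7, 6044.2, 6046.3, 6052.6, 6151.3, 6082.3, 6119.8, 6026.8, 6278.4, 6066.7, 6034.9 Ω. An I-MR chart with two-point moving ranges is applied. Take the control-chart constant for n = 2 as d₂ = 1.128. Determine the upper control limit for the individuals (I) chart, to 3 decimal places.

6342.162

X̄ = (5931.2 + 6088.7 + 6024.5 + 6164.7 + 6044.2 + 6046.3 + 6052.6 + 6151.3 + 6082.3 + 6119.8 + 6026.8 + 6278.4 + 6066.7 + 6034.9) / 14 = 6079.4571
Moving ranges: 157.5, 64.2, 140.2, 120.5, 2.1, 6.3, 98.7, 69.0, 37.5, 93.0, 251.6, 211.7, 31.8; M̄R̄ = 1284.1000 / 13 = 98.7769
UCL = X̄ + 3·M̄R̄/d₂ = 6079.4571 + 3 × 98.7769 / 1.128 = 6342.1617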